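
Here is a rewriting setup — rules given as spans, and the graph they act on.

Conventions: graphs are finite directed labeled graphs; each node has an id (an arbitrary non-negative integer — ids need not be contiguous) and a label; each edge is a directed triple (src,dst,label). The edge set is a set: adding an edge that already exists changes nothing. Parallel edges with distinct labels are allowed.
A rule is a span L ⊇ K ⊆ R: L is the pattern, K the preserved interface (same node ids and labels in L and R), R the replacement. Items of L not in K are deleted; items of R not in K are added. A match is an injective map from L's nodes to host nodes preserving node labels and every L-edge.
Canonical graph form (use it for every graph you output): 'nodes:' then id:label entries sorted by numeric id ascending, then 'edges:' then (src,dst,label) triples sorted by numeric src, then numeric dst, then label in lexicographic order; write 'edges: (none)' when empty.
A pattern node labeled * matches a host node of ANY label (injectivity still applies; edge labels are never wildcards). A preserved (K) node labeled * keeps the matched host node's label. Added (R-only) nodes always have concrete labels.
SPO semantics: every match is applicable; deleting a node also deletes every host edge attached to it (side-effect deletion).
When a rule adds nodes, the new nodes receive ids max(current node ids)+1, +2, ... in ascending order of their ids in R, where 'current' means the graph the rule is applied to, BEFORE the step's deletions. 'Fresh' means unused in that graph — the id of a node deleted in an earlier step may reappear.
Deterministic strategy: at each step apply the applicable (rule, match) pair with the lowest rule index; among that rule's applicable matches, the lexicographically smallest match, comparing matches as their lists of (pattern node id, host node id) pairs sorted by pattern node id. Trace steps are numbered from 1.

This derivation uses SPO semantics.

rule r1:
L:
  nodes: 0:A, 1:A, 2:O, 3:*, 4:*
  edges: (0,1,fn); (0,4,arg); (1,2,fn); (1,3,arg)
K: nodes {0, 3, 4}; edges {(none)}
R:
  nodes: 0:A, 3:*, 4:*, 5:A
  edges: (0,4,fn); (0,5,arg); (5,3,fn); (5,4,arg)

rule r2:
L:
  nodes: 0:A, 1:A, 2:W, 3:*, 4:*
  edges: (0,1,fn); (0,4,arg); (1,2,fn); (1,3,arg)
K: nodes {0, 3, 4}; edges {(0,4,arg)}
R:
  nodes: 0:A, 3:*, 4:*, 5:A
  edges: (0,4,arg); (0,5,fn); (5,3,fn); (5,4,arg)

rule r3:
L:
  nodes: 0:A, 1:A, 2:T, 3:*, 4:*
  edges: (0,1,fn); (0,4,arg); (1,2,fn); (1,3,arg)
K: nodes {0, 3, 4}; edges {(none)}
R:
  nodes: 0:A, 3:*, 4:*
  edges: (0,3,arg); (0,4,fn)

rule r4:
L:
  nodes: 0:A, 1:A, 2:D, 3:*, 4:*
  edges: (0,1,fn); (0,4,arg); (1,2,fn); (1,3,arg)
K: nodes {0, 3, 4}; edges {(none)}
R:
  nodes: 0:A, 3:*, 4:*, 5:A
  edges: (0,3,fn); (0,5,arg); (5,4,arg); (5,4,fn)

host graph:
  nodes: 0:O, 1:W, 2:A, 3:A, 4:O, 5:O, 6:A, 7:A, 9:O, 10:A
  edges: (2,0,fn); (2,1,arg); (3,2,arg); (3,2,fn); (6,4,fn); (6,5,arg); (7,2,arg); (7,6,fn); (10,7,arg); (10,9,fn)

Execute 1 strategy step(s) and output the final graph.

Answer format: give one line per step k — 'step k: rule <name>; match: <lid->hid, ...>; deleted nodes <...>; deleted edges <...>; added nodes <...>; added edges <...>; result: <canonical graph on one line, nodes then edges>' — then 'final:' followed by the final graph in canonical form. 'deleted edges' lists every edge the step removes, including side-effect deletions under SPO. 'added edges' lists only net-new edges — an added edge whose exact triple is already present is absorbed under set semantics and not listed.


step 1: rule r1; match: 0->7, 1->6, 2->4, 3->5, 4->2; deleted nodes 4, 6; deleted edges (6,4,fn); (6,5,arg); (7,2,arg); (7,6,fn); added nodes 11; added edges (7,2,fn); (7,11,arg); (11,2,arg); (11,5,fn); result: nodes: 0:O, 1:W, 2:A, 3:A, 5:O, 7:A, 9:O, 10:A, 11:A edges: (2,0,fn); (2,1,arg); (3,2,arg); (3,2,fn); (7,2,fn); (7,11,arg); (10,7,arg); (10,9,fn); (11,2,arg); (11,5,fn)
final:
nodes: 0:O, 1:W, 2:A, 3:A, 5:O, 7:A, 9:O, 10:A, 11:A
edges: (2,0,fn); (2,1,arg); (3,2,arg); (3,2,fn); (7,2,fn); (7,11,arg); (10,7,arg); (10,9,fn); (11,2,arg); (11,5,fn)


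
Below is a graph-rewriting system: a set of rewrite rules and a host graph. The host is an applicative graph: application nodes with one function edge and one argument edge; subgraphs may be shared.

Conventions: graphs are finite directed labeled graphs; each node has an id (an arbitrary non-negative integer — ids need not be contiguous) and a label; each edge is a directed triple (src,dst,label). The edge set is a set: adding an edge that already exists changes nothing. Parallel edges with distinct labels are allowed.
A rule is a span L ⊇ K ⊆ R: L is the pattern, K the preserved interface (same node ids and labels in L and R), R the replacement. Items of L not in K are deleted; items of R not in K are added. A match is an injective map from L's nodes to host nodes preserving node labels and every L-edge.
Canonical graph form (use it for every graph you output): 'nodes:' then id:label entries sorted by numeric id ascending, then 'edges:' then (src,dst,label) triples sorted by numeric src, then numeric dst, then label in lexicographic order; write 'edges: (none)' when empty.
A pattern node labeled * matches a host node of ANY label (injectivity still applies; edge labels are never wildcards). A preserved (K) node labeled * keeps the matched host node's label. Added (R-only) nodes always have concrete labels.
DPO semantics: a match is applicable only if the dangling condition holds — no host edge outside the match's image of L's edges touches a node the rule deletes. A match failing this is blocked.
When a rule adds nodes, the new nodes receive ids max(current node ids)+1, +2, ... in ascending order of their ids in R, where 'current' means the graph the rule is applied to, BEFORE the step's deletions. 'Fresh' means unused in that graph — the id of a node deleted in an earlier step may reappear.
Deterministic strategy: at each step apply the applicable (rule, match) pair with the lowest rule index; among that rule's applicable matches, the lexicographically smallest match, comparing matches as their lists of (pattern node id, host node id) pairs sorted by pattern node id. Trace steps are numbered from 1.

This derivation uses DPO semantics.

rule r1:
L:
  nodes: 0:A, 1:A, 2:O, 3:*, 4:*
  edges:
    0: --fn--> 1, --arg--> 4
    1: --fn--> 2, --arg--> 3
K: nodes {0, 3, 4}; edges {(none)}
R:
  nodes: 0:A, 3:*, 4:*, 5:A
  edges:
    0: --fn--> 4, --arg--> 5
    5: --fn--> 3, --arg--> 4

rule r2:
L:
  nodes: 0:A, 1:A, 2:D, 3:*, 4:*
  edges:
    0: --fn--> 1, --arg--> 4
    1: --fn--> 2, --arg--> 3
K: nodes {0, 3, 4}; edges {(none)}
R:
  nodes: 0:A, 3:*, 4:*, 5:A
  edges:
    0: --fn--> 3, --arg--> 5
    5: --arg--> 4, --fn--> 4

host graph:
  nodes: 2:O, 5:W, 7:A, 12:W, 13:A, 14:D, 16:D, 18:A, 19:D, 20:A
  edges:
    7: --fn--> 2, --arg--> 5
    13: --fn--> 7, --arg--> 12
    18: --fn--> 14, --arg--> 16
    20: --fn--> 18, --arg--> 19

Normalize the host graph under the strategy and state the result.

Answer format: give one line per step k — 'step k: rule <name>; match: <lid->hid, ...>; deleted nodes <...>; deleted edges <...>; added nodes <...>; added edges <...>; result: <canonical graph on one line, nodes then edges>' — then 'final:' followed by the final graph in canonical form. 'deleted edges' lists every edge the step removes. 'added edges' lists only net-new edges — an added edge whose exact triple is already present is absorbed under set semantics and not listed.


step 1: rule r1; match: 0->13, 1->7, 2->2, 3->5, 4->12; deleted nodes 2, 7; deleted edges (7,2,fn); (7,5,arg); (13,7,fn); (13,12,arg); added nodes 21; added edges (13,12,fn); (13,21,arg); (21,5,fn); (21,12,arg); result: nodes: 5:W, 12:W, 13:A, 14:D, 16:D, 18:A, 19:D, 20:A, 21:A edges: (13,12,fn); (13,21,arg); (18,14,fn); (18,16,arg); (20,18,fn); (20,19,arg); (21,5,fn); (21,12,arg)
step 2: rule r2; match: 0->20, 1->18, 2->14, 3->16, 4->19; deleted nodes 14, 18; deleted edges (18,14,fn); (18,16,arg); (20,18,fn); (20,19,arg); added nodes 22; added edges (20,16,fn); (20,22,arg); (22,19,arg); (22,19,fn); result: nodes: 5:W, 12:W, 13:A, 16:D, 19:D, 20:A, 21:A, 22:A edges: (13,12,fn); (13,21,arg); (20,16,fn); (20,22,arg); (21,5,fn); (21,12,arg); (22,19,arg); (22,19,fn)
final:
nodes: 5:W, 12:W, 13:A, 16:D, 19:D, 20:A, 21:A, 22:A
edges: (13,12,fn); (13,21,arg); (20,16,fn); (20,22,arg); (21,5,fn); (21,12,arg); (22,19,arg); (22,19,fn)


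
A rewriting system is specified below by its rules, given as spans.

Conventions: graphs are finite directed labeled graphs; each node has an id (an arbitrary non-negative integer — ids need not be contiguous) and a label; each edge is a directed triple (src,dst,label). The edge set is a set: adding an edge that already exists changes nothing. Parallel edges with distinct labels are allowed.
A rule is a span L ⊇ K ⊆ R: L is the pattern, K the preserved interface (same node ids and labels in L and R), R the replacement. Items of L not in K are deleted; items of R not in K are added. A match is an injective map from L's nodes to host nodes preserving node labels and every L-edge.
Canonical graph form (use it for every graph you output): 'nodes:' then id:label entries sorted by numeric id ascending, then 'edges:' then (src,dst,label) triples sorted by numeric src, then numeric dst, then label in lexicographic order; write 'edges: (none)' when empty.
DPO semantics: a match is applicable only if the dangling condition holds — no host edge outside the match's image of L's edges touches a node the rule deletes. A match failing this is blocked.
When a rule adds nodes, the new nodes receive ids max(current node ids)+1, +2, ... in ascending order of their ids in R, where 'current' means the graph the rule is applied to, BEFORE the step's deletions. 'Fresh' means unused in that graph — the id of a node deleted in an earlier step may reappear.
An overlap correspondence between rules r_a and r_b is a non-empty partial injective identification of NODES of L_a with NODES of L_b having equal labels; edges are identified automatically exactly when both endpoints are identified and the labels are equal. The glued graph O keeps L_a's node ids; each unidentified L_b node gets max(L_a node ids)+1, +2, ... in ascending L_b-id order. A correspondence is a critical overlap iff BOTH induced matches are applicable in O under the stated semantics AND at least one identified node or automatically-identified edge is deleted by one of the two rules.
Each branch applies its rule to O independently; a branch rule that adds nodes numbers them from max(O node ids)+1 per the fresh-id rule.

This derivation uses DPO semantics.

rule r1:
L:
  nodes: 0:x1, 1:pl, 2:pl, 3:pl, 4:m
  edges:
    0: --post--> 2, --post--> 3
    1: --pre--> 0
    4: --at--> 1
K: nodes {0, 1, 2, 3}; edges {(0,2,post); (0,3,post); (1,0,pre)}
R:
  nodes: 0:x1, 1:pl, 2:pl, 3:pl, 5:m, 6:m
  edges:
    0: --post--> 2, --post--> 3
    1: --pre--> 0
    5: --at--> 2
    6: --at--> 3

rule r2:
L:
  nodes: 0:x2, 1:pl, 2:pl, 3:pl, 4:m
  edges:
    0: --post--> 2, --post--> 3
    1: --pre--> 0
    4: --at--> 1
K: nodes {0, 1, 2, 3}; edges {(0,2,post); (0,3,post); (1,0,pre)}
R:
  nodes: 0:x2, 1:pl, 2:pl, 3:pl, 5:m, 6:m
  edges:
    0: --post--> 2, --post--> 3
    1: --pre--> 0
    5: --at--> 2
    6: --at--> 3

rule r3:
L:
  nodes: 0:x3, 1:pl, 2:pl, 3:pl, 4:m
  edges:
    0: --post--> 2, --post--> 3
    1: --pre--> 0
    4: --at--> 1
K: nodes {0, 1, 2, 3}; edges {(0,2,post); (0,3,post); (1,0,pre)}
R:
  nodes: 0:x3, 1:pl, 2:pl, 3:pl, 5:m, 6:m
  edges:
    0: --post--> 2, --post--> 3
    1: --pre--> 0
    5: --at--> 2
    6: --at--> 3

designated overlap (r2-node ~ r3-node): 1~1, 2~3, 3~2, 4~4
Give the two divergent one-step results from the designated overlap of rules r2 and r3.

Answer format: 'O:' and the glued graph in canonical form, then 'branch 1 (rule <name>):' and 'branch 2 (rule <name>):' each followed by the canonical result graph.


O:
nodes: 0:x2, 1:pl, 2:pl, 3:pl, 4:m, 5:x3
edges: (0,2,post); (0,3,post); (1,0,pre); (1,5,pre); (4,1,at); (5,2,post); (5,3,post)
branch 1 (rule r2):
nodes: 0:x2, 1:pl, 2:pl, 3:pl, 5:x3, 6:m, 7:m
edges: (0,2,post); (0,3,post); (1,0,pre); (1,5,pre); (5,2,post); (5,3,post); (6,2,at); (7,3,at)
branch 2 (rule r3):
nodes: 0:x2, 1:pl, 2:pl, 3:pl, 5:x3, 6:m, 7:m
edges: (0,2,post); (0,3,post); (1,0,pre); (1,5,pre); (5,2,post); (5,3,post); (6,3,at); (7,2,at)


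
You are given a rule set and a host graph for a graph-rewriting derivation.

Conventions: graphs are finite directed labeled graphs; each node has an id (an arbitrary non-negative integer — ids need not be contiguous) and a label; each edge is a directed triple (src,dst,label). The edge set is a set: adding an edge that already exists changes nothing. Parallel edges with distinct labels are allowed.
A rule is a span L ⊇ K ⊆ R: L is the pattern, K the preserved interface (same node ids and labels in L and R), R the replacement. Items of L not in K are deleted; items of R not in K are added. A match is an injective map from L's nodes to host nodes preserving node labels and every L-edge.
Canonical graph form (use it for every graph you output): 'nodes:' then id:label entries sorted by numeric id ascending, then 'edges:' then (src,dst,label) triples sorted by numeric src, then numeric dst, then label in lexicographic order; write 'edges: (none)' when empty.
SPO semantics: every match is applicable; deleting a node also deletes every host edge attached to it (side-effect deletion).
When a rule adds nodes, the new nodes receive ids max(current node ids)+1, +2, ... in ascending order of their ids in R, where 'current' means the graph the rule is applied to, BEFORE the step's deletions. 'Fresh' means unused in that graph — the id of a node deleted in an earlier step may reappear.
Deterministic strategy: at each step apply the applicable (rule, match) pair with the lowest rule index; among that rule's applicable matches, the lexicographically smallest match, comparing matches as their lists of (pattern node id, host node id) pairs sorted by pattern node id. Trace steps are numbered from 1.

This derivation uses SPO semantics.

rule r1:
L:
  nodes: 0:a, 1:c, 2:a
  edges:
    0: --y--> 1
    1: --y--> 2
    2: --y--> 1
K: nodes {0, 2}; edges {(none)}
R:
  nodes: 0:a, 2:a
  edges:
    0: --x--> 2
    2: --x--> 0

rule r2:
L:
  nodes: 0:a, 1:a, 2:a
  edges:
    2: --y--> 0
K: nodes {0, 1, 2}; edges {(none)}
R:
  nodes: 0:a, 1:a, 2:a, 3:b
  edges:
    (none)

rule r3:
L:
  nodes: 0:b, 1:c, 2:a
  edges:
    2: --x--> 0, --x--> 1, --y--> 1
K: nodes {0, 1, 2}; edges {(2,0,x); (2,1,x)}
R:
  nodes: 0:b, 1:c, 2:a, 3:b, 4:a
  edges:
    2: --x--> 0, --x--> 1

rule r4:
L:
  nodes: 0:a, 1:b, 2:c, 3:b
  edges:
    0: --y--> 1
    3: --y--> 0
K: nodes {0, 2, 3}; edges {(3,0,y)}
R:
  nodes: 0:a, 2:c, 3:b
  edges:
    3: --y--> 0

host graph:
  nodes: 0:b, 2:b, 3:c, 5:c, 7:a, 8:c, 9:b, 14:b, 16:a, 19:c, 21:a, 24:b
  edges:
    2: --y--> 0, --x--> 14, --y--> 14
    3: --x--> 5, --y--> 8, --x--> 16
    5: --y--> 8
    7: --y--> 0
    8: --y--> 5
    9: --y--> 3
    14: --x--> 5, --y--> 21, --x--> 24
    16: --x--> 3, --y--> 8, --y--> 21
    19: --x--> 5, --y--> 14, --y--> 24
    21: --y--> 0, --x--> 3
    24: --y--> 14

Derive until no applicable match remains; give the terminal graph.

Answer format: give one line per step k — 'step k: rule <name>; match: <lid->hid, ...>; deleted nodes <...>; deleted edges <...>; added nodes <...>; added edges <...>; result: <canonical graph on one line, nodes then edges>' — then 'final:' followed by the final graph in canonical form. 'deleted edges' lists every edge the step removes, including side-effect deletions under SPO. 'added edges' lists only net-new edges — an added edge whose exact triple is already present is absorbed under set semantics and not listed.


step 1: rule r2; match: 0->21, 1->7, 2->16; deleted nodes (none); deleted edges (16,21,y); added nodes 25; added edges (none); result: nodes: 0:b, 2:b, 3:c, 5:c, 7:a, 8:c, 9:b, 14:b, 16:a, 19:c, 21:a, 24:b, 25:b edges: (2,0,y); (2,14,x); (2,14,y); (3,5,x); (3,8,y); (3,16,x); (5,8,y); (7,0,y); (8,5,y); (9,3,y); (14,5,x); (14,21,y); (14,24,x); (16,3,x); (16,8,y); (19,5,x); (19,14,y); (19,24,y); (21,0,y); (21,3,x); (24,14,y)
step 2: rule r4; match: 0->21, 1->0, 2->3, 3->14; deleted nodes 0; deleted edges (2,0,y); (7,0,y); (21,0,y); added nodes (none); added edges (none); result: nodes: 2:b, 3:c, 5:c, 7:a, 8:c, 9:b, 14:b, 16:a, 19:c, 21:a, 24:b, 25:b edges: (2,14,x); (2,14,y); (3,5,x); (3,8,y); (3,16,x); (5,8,y); (8,5,y); (9,3,y); (14,5,x); (14,21,y); (14,24,x); (16,3,x); (16,8,y); (19,5,x); (19,14,y); (19,24,y); (21,3,x); (24,14,y)
final:
nodes: 2:b, 3:c, 5:c, 7:a, 8:c, 9:b, 14:b, 16:a, 19:c, 21:a, 24:b, 25:b
edges: (2,14,x); (2,14,y); (3,5,x); (3,8,y); (3,16,x); (5,8,y); (8,5,y); (9,3,y); (14,5,x); (14,21,y); (14,24,x); (16,3,x); (16,8,y); (19,5,x); (19,14,y); (19,24,y); (21,3,x); (24,14,y)


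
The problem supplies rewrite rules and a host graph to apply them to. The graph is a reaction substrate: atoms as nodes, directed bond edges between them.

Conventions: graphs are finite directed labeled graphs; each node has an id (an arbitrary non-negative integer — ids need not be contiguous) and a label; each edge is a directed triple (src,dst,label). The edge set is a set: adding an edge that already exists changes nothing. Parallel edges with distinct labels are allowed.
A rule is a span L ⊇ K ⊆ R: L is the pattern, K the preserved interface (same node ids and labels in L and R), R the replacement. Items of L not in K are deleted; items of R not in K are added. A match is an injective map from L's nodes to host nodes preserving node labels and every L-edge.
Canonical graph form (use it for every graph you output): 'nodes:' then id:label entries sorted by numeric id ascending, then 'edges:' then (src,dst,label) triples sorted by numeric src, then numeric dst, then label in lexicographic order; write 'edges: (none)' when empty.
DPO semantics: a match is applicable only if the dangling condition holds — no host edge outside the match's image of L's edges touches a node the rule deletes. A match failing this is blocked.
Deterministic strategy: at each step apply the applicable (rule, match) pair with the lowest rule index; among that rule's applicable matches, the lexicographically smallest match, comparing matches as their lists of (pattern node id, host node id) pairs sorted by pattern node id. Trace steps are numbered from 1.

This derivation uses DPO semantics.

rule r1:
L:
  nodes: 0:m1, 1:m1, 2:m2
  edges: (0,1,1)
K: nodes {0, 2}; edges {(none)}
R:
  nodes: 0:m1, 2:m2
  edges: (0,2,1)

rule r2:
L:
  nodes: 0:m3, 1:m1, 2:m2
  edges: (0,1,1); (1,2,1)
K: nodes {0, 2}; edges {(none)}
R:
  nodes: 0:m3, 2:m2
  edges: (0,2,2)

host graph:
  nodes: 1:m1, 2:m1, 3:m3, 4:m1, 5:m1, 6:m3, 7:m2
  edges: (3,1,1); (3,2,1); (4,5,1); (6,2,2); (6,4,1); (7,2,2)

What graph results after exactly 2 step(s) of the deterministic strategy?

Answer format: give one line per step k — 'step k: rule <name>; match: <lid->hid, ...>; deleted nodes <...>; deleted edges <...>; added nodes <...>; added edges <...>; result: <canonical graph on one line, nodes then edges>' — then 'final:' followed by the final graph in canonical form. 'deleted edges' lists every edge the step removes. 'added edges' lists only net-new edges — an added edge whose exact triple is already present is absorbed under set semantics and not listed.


step 1: rule r1; match: 0->4, 1->5, 2->7; deleted nodes 5; deleted edges (4,5,1); added nodes (none); added edges (4,7,1); result: nodes: 1:m1, 2:m1, 3:m3, 4:m1, 6:m3, 7:m2 edges: (3,1,1); (3,2,1); (4,7,1); (6,2,2); (6,4,1); (7,2,2)
step 2: rule r2; match: 0->6, 1->4, 2->7; deleted nodes 4; deleted edges (4,7,1); (6,4,1); added nodes (none); added edges (6,7,2); result: nodes: 1:m1, 2:m1, 3:m3, 6:m3, 7:m2 edges: (3,1,1); (3,2,1); (6,2,2); (6,7,2); (7,2,2)
final:
nodes: 1:m1, 2:m1, 3:m3, 6:m3, 7:m2
edges: (3,1,1); (3,2,1); (6,2,2); (6,7,2); (7,2,2)


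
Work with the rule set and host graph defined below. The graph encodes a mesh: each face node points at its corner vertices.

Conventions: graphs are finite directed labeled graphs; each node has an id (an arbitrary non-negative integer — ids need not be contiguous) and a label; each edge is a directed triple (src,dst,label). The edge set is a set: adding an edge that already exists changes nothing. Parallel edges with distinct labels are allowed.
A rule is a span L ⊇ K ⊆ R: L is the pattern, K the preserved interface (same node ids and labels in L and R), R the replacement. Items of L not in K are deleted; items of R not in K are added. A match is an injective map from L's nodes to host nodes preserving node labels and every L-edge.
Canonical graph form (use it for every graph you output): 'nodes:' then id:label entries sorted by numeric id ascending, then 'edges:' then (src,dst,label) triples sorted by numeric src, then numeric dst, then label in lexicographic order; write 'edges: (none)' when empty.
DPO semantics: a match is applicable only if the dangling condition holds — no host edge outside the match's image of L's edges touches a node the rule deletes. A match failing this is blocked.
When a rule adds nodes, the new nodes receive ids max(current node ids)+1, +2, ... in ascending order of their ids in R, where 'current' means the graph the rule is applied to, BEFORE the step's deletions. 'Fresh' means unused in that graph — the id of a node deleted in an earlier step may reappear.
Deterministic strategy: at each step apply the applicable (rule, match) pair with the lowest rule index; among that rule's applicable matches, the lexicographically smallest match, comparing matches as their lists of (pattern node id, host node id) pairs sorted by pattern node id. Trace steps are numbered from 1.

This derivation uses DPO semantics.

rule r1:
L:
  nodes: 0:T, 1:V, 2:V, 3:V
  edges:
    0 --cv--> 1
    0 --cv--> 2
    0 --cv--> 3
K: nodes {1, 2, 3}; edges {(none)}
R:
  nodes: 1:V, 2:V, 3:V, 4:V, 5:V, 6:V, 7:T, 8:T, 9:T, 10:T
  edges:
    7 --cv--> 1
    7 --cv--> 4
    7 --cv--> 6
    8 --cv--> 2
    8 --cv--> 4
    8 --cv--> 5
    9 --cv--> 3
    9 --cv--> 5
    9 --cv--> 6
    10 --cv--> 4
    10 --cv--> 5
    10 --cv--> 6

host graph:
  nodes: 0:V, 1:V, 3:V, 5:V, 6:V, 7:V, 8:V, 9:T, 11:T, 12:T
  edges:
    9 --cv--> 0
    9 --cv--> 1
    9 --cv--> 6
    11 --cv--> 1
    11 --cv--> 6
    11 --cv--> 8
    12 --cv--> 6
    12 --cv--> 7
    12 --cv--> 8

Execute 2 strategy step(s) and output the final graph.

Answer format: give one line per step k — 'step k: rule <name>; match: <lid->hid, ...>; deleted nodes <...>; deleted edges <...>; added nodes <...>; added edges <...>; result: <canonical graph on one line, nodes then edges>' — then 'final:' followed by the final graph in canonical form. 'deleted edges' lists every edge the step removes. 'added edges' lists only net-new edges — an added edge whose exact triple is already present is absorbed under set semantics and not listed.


step 1: rule r1; match: 0->9, 1->0, 2->1, 3->6; deleted nodes 9; deleted edges (9,0,cv); (9,1,cv); (9,6,cv); added nodes 13, 14, 15, 16, 17, 18, 19; added edges (16,0,cv); (16,13,cv); (16,15,cv); (17,1,cv); (17,13,cv); (17,14,cv); (18,6,cv); (18,14,cv); (18,15,cv); (19,13,cv); (19,14,cv); (19,15,cv); result: nodes: 0:V, 1:V, 3:V, 5:V, 6:V, 7:V, 8:V, 11:T, 12:T, 13:V, 14:V, 15:V, 16:T, 17:T, 18:T, 19:T edges: (11,1,cv); (11,6,cv); (11,8,cv); (12,6,cv); (12,7,cv); (12,8,cv); (16,0,cv); (16,13,cv); (16,15,cv); (17,1,cv); (17,13,cv); (17,14,cv); (18,6,cv); (18,14,cv); (18,15,cv); (19,13,cv); (19,14,cv); (19,15,cv)
step 2: rule r1; match: 0->11, 1->1, 2->6, 3->8; deleted nodes 11; deleted edges (11,1,cv); (11,6,cv); (11,8,cv); added nodes 20, 21, 22, 23, 24, 25, 26; added edges (23,1,cv); (23,20,cv); (23,22,cv); (24,6,cv); (24,20,cv); (24,21,cv); (25,8,cv); (25,21,cv); (25,22,cv); (26,20,cv); (26,21,cv); (26,22,cv); result: nodes: 0:V, 1:V, 3:V, 5:V, 6:V, 7:V, 8:V, 12:T, 13:V, 14:V, 15:V, 16:T, 17:T, 18:T, 19:T, 20:V, 21:V, 22:V, 23:T, 24:T, 25:T, 26:T edges: (12,6,cv); (12,7,cv); (12,8,cv); (16,0,cv); (16,13,cv); (16,15,cv); (17,1,cv); (17,13,cv); (17,14,cv); (18,6,cv); (18,14,cv); (18,15,cv); (19,13,cv); (19,14,cv); (19,15,cv); (23,1,cv); (23,20,cv); (23,22,cv); (24,6,cv); (24,20,cv); (24,21,cv); (25,8,cv); (25,21,cv); (25,22,cv); (26,20,cv); (26,21,cv); (26,22,cv)
final:
nodes: 0:V, 1:V, 3:V, 5:V, 6:V, 7:V, 8:V, 12:T, 13:V, 14:V, 15:V, 16:T, 17:T, 18:T, 19:T, 20:V, 21:V, 22:V, 23:T, 24:T, 25:T, 26:T
edges: (12,6,cv); (12,7,cv); (12,8,cv); (16,0,cv); (16,13,cv); (16,15,cv); (17,1,cv); (17,13,cv); (17,14,cv); (18,6,cv); (18,14,cv); (18,15,cv); (19,13,cv); (19,14,cv); (19,15,cv); (23,1,cv); (23,20,cv); (23,22,cv); (24,6,cv); (24,20,cv); (24,21,cv); (25,8,cv); (25,21,cv); (25,22,cv); (26,20,cv); (26,21,cv); (26,22,cv)


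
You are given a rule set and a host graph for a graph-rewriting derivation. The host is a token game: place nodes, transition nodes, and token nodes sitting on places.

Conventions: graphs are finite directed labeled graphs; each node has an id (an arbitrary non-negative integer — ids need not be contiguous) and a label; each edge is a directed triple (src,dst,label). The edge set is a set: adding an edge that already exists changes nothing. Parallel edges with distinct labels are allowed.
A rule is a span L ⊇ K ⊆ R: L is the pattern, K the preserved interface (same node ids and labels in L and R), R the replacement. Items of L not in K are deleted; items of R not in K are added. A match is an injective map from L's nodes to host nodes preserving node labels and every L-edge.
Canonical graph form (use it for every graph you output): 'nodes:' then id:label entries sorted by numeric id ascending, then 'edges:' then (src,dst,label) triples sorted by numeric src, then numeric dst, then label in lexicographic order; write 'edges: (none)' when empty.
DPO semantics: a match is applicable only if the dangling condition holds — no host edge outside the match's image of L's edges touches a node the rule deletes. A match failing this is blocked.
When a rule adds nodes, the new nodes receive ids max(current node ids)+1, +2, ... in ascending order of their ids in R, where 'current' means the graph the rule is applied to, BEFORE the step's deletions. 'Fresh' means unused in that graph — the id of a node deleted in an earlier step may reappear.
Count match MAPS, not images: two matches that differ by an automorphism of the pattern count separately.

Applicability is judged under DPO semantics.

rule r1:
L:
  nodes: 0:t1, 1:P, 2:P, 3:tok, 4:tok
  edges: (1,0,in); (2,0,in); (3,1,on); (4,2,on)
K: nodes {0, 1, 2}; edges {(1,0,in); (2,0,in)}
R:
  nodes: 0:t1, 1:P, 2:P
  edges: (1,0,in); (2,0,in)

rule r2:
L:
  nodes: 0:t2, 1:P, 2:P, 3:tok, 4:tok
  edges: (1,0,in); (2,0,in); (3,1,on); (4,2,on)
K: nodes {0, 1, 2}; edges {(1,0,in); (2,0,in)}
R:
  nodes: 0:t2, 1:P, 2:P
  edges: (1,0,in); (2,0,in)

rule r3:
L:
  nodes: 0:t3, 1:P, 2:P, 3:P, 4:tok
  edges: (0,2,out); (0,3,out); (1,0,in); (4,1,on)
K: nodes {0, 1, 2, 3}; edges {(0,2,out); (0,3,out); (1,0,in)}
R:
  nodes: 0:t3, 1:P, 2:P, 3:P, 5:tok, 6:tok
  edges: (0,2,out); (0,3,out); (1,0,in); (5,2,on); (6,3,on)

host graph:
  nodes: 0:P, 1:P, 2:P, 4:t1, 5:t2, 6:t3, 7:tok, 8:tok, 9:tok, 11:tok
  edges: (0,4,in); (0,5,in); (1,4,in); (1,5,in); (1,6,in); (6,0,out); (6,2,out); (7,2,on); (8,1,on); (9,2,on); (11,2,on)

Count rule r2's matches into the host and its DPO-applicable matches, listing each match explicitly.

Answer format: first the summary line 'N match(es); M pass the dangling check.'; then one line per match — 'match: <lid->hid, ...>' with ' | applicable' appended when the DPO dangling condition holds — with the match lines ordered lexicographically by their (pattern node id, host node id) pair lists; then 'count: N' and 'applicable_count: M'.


0 match(es); 0 pass the dangling check.
count: 0
applicable_count: 0


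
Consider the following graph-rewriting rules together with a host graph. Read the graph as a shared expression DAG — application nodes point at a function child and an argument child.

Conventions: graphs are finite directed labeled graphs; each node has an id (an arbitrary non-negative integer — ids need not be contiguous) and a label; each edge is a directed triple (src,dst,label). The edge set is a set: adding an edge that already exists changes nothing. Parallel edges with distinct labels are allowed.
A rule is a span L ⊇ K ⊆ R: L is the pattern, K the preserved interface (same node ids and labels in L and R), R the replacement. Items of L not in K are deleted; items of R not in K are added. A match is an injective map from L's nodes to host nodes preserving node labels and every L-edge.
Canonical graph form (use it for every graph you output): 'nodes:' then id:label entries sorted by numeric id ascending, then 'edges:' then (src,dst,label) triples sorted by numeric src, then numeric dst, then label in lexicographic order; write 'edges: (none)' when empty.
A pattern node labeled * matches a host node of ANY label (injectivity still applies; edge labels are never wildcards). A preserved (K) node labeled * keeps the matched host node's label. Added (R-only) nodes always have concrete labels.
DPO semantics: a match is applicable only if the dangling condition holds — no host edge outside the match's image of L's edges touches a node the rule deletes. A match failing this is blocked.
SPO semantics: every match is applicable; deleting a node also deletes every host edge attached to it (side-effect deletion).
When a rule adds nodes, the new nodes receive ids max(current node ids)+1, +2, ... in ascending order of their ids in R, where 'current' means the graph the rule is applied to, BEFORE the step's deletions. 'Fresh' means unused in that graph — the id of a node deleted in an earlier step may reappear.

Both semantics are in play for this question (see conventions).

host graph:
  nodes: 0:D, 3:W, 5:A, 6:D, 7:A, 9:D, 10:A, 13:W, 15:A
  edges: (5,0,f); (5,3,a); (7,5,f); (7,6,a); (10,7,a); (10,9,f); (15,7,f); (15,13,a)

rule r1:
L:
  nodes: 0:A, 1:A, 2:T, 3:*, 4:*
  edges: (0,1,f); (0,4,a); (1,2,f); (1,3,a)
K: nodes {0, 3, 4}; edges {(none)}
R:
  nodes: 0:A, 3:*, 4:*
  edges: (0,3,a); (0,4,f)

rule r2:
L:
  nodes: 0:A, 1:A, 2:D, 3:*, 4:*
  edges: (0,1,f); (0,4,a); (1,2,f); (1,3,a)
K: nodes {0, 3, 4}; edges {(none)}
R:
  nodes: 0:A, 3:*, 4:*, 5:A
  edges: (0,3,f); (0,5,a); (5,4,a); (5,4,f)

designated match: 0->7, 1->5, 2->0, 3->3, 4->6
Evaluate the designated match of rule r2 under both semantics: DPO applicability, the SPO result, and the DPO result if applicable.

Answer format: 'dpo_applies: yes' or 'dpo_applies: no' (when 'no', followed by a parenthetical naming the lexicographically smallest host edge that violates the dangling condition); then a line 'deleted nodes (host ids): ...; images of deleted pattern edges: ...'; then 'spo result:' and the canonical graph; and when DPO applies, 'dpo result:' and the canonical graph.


dpo_applies: yes
deleted nodes (host ids): 0, 5; images of deleted pattern edges: (5,0,f); (5,3,a); (7,5,f); (7,6,a)
spo result:
nodes: 3:W, 6:D, 7:A, 9:D, 10:A, 13:W, 15:A, 16:A
edges: (7,3,f); (7,16,a); (10,7,a); (10,9,f); (15,7,f); (15,13,a); (16,6,a); (16,6,f)
dpo result:
nodes: 3:W, 6:D, 7:A, 9:D, 10:A, 13:W, 15:A, 16:A
edges: (7,3,f); (7,16,a); (10,7,a); (10,9,f); (15,7,f); (15,13,a); (16,6,a); (16,6,f)


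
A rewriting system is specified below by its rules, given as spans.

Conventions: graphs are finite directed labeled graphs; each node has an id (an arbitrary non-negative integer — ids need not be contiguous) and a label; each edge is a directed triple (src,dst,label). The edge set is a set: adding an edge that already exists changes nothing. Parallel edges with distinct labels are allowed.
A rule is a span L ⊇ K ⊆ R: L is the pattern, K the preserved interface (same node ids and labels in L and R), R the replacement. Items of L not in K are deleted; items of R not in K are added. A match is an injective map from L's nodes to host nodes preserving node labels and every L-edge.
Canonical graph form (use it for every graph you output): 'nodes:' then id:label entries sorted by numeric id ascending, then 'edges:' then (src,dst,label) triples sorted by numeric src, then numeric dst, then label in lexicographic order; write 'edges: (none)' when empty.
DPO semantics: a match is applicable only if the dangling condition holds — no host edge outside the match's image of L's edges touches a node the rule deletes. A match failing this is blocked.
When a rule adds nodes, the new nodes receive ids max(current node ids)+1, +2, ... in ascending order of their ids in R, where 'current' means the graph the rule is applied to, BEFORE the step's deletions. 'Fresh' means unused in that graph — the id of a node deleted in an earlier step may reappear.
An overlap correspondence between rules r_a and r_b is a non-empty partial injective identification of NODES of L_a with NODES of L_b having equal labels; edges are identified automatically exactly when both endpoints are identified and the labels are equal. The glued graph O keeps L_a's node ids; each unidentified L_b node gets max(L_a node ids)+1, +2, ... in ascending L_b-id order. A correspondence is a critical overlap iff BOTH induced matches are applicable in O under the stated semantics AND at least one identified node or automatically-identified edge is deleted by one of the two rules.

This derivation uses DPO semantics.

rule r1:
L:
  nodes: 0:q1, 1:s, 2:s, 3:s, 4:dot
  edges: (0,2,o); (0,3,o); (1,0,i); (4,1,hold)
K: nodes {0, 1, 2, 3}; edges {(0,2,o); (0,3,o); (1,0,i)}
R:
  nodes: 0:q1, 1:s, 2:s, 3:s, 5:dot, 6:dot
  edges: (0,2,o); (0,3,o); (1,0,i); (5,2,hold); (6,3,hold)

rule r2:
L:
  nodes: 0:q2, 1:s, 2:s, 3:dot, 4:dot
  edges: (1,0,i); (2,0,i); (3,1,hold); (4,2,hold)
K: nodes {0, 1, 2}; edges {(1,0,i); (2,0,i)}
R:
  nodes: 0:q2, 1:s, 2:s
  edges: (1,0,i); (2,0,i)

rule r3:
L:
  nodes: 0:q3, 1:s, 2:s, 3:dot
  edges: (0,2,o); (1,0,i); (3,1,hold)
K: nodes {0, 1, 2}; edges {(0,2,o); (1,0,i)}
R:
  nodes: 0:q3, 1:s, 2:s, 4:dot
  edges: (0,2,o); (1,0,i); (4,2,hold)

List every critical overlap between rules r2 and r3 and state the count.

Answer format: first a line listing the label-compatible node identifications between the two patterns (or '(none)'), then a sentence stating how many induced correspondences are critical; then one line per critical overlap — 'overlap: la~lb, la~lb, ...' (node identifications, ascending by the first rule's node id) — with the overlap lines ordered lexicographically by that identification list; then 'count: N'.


label-compatible node identifications between L(r2) and L(r3): 1~1, 1~2, 2~1, 2~2, 3~3, 4~3
4 of the induced correspondences are critical overlaps of r2 and r3.
overlap: 1~1, 2~2, 3~3
overlap: 1~1, 3~3
overlap: 1~2, 2~1, 4~3
overlap: 2~1, 4~3
count: 4


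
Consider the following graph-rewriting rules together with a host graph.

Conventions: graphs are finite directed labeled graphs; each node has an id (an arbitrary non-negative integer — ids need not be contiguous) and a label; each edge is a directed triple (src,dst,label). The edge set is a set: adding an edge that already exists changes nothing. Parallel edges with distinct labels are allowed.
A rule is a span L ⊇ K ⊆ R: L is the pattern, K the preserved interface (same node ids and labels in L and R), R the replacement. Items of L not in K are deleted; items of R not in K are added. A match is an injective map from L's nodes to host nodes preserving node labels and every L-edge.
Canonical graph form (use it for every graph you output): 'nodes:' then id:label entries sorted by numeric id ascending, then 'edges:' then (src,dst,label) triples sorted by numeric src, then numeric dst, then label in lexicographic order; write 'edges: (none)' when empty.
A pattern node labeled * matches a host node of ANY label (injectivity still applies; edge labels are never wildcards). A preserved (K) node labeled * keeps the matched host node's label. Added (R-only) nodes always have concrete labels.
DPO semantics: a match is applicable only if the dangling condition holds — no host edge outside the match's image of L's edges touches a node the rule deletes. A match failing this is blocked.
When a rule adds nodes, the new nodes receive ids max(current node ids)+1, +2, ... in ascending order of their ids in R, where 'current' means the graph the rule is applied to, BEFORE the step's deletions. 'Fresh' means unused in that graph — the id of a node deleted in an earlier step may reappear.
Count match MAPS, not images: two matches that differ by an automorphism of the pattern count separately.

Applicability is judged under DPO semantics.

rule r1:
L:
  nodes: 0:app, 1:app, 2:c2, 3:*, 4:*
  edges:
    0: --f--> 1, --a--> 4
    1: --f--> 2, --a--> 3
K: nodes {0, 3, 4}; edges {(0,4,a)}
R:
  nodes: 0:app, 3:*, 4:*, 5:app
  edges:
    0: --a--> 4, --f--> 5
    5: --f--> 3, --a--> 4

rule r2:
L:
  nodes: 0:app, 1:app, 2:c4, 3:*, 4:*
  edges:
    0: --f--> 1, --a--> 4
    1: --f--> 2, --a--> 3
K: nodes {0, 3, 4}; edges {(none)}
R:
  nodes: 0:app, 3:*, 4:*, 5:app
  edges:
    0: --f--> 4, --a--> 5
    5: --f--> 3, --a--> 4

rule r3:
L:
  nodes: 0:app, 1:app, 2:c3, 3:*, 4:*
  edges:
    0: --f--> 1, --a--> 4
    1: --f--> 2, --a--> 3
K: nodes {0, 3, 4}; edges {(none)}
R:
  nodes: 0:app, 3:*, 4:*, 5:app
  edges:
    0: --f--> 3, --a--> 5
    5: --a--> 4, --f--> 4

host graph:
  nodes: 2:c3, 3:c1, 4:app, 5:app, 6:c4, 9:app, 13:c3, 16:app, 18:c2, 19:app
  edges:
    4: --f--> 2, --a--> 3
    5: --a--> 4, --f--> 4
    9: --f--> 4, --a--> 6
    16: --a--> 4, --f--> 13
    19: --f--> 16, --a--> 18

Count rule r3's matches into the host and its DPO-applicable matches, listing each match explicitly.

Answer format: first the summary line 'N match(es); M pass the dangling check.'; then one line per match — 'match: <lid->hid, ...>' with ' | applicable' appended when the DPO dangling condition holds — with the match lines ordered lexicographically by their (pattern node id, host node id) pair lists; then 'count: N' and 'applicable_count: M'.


2 match(es); 1 pass the dangling check.
match: 0->9, 1->4, 2->2, 3->3, 4->6
match: 0->19, 1->16, 2->13, 3->4, 4->18 | applicable
count: 2
applicable_count: 1


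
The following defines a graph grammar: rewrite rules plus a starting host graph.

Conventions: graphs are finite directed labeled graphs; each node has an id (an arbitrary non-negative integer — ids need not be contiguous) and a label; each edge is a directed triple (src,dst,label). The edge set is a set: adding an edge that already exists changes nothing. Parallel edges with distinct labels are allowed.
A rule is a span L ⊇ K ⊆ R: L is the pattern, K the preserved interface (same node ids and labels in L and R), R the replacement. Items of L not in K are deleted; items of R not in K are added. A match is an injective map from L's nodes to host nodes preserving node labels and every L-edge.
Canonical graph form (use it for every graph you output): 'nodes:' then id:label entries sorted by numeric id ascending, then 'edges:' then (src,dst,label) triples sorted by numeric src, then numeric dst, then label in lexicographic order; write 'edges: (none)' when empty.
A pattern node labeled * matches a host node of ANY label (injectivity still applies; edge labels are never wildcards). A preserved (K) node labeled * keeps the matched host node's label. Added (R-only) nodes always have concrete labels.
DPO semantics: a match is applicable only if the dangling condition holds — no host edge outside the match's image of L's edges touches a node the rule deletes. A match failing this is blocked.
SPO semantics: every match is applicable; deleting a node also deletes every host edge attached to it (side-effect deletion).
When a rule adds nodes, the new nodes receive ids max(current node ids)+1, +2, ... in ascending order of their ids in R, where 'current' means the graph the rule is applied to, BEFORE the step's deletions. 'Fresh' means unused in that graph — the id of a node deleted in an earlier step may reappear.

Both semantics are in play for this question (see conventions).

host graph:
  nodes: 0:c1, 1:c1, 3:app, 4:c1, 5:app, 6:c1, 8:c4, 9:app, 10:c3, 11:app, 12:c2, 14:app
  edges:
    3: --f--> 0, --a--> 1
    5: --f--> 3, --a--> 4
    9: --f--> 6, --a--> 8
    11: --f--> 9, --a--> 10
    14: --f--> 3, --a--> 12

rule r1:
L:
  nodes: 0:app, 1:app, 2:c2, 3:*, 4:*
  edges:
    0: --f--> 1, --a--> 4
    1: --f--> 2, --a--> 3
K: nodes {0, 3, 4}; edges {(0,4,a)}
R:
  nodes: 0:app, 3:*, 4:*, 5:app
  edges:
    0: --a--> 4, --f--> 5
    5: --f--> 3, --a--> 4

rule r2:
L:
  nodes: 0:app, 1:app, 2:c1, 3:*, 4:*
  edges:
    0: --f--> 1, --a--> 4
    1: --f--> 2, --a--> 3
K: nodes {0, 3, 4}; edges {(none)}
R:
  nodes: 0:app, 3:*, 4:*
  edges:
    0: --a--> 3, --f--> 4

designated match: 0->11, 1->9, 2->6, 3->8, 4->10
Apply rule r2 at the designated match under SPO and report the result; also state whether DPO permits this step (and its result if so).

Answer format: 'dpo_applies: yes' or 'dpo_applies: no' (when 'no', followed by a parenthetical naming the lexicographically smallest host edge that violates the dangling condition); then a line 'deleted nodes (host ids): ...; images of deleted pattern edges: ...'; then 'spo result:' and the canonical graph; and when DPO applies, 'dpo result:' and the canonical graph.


dpo_applies: yes
deleted nodes (host ids): 6, 9; images of deleted pattern edges: (9,6,f); (9,8,a); (11,9,f); (11,10,a)
spo result:
nodes: 0:c1, 1:c1, 3:app, 4:c1, 5:app, 8:c4, 10:c3, 11:app, 12:c2, 14:app
edges: (3,0,f); (3,1,a); (5,3,f); (5,4,a); (11,8,a); (11,10,f); (14,3,f); (14,12,a)
dpo result:
nodes: 0:c1, 1:c1, 3:app, 4:c1, 5:app, 8:c4, 10:c3, 11:app, 12:c2, 14:app
edges: (3,0,f); (3,1,a); (5,3,f); (5,4,a); (11,8,a); (11,10,f); (14,3,f); (14,12,a)
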